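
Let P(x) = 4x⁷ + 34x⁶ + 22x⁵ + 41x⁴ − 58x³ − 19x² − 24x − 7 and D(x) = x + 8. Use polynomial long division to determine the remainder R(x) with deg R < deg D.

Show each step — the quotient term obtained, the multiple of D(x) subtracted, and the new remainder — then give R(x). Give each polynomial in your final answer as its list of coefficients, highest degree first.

Step 1: lead(4x⁷ + 34x⁶ + 22x⁵ + 41x⁴ − 58x³ − 19x² − 24x − 7) ÷ lead(D) = 4x⁷ ÷ x = 4x⁶. Subtract (4x⁶)·D = 4x⁷ + 32x⁶. Remainder: 2x⁶ + 22x⁵ + 41x⁴ − 58x³ − 19x² − 24x − 7.
Step 2: lead(2x⁶ + 22x⁵ + 41x⁴ − 58x³ − 19x² − 24x − 7) ÷ lead(D) = 2x⁶ ÷ x = 2x⁵. Subtract (2x⁵)·D = 2x⁶ + 16x⁵. Remainder: 6x⁵ + 41x⁴ − 58x³ − 19x² − 24x − 7.
Step 3: lead(6x⁵ + 41x⁴ − 58x³ − 19x² − 24x − 7) ÷ lead(D) = 6x⁵ ÷ x = 6x⁴. Subtract (6x⁴)·D = 6x⁵ + 48x⁴. Remainder: −7x⁴ − 58x³ − 19x² − 24x − 7.
Step 4: lead(−7x⁴ − 58x³ − 19x² − 24x − 7) ÷ lead(D) = −7x⁴ ÷ x = −7x³. Subtract (−7x³)·D = −7x⁴ − 56x³. Remainder: −2x³ − 19x² − 24x − 7.
Step 5: lead(−2x³ − 19x² − 24x − 7) ÷ lead(D) = −2x³ ÷ x = −2x². Subtract (−2x²)·D = −2x³ − 16x². Remainder: −3x² − 24x − 7.
Step 6: lead(−3x² − 24x − 7) ÷ lead(D) = −3x² ÷ x = −3x. Subtract (−3x)·D = −3x² − 24x. Remainder: −7.

R = [-7]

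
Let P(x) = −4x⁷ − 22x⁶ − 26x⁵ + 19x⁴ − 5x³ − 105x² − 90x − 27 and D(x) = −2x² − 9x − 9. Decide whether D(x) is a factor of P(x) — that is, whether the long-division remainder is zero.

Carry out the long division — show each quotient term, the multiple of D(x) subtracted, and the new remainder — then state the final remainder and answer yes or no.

R(x) = 0, so D(x) is a factor of P(x). yes

Step 1: lead(−4x⁷ − 22x⁶ − 26x⁵ + 19x⁴ − 5x³ − 105x² − 90x − 27) ÷ lead(D) = −4x⁷ ÷ −2x² = 2x⁵. Subtract (2x⁵)·D = −4x⁷ − 18x⁶ − 18x⁵. Remainder: −4x⁶ − 8x⁵ + 19x⁴ − 5x³ − 105x² − 90x − 27.
Step 2: lead(−4x⁶ − 8x⁵ + 19x⁴ − 5x³ − 105x² − 90x − 27) ÷ lead(D) = −4x⁶ ÷ −2x² = 2x⁴. Subtract (2x⁴)·D = −4x⁶ − 18x⁵ − 18x⁴. Remainder: 10x⁵ + 37x⁴ − 5x³ − 105x² − 90x − 27.
Step 3: lead(10x⁵ + 37x⁴ − 5x³ − 105x² − 90x − 27) ÷ lead(D) = 10x⁵ ÷ −2x² = −5x³. Subtract (−5x³)·D = 10x⁵ + 45x⁴ + 45x³. Remainder: −8x⁴ − 50x³ − 105x² − 90x − 27.
Step 4: lead(−8x⁴ − 50x³ − 105x² − 90x − 27) ÷ lead(D) = −8x⁴ ÷ −2x² = 4x². Subtract (4x²)·D = −8x⁴ − 36x³ − 36x². Remainder: −14x³ − 69x² − 90x − 27.
Step 5: lead(−14x³ − 69x² − 90x − 27) ÷ lead(D) = −14x³ ÷ −2x² = 7x. Subtract (7x)·D = −14x³ − 63x² − 63x. Remainder: −6x² − 27x − 27.
Step 6: lead(−6x² − 27x − 27) ÷ lead(D) = −6x² ÷ −2x² = 3. Subtract (3)·D = −6x² − 27x − 27. Remainder: 0.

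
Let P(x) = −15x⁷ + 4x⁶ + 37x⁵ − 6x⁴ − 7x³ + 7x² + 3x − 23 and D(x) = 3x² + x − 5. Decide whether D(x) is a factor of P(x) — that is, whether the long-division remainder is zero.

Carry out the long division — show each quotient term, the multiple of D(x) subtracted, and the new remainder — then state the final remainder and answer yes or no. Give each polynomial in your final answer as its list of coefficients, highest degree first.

Step 1: lead(−15x⁷ + 4x⁶ + 37x⁵ − 6x⁴ − 7x³ + 7x² + 3x − 23) ÷ lead(D) = −15x⁷ ÷ 3x² = −5x⁵. Subtract (−5x⁵)·D = −15x⁷ − 5x⁶ + 25x⁵. Remainder: 9x⁶ + 12x⁵ − 6x⁴ − 7x³ + 7x² + 3x − 23.
Step 2: lead(9x⁶ + 12x⁵ − 6x⁴ − 7x³ + 7x² + 3x − 23) ÷ lead(D) = 9x⁶ ÷ 3x² = 3x⁴. Subtract (3x⁴)·D = 9x⁶ + 3x⁵ − 15x⁴. Remainder: 9x⁵ + 9x⁴ − 7x³ + 7x² + 3x − 23.
Step 3: lead(9x⁵ + 9x⁴ − 7x³ + 7x² + 3x − 23) ÷ lead(D) = 9x⁵ ÷ 3x² = 3x³. Subtract (3x³)·D = 9x⁵ + 3x⁴ − 15x³. Remainder: 6x⁴ + 8x³ + 7x² + 3x − 23.
Step 4: lead(6x⁴ + 8x³ + 7x² + 3x − 23) ÷ lead(D) = 6x⁴ ÷ 3x² = 2x². Subtract (2x²)·D = 6x⁴ + 2x³ − 10x². Remainder: 6x³ + 17x² + 3x − 23.
Step 5: lead(6x³ + 17x² + 3x − 23) ÷ lead(D) = 6x³ ÷ 3x² = 2x. Subtract (2x)·D = 6x³ + 2x² − 10x. Remainder: 15x² + 13x − 23.
Step 6: lead(15x² + 13x − 23) ÷ lead(D) = 15x² ÷ 3x² = 5. Subtract (5)·D = 15x² + 5x − 25. Remainder: 8x + 2.

R = [8, 2], so D(x) is not a factor of P(x). no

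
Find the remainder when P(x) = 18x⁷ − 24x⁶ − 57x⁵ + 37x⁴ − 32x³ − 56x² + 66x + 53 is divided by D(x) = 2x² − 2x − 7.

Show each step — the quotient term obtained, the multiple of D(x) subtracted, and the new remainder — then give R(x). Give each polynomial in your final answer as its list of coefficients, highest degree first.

Step 1: lead(18x⁷ − 24x⁶ − 57x⁵ + 37x⁴ − 32x³ − 56x² + 66x + 53) ÷ lead(D) = 18x⁷ ÷ 2x² = 9x⁵. Subtract (9x⁵)·D = 18x⁷ − 18x⁶ − 63x⁵. Remainder: −6x⁶ + 6x⁵ + 37x⁴ − 32x³ − 56x² + 66x + 53.
Step 2: lead(−6x⁶ + 6x⁵ + 37x⁴ − 32x³ − 56x² + 66x + 53) ÷ lead(D) = −6x⁶ ÷ 2x² = −3x⁴. Subtract (−3x⁴)·D = −6x⁶ + 6x⁵ + 21x⁴. Remainder: 16x⁴ − 32x³ − 56x² + 66x + 53.
Step 3: lead(16x⁴ − 32x³ − 56x² + 66x + 53) ÷ lead(D) = 16x⁴ ÷ 2x² = 8x². Subtract (8x²)·D = 16x⁴ − 16x³ − 56x². Remainder: −16x³ + 66x + 53.
Step 4: lead(−16x³ + 66x + 53) ÷ lead(D) = −16x³ ÷ 2x² = −8x. Subtract (−8x)·D = −16x³ + 16x² + 56x. Remainder: −16x² + 10x + 53.
Step 5: lead(−16x² + 10x + 53) ÷ lead(D) = −16x² ÷ 2x² = −8. Subtract (−8)·D = −16x² + 16x + 56. Remainder: −6x − 3.

R = [-6, -3]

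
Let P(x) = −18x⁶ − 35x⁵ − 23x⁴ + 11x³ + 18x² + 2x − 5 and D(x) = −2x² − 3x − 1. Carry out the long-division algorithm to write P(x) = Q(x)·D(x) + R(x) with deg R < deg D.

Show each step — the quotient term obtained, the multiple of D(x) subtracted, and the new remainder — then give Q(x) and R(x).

Step 1: lead(−18x⁶ − 35x⁵ − 23x⁴ + 11x³ + 18x² + 2x − 5) ÷ lead(D) = −18x⁶ ÷ −2x² = 9x⁴. Subtract (9x⁴)·D = −18x⁶ − 27x⁵ − 9x⁴. Remainder: −8x⁵ − 14x⁴ + 11x³ + 18x² + 2x − 5.
Step 2: lead(−8x⁵ − 14x⁴ + 11x³ + 18x² + 2x − 5) ÷ lead(D) = −8x⁵ ÷ −2x² = 4x³. Subtract (4x³)·D = −8x⁵ − 12x⁴ − 4x³. Remainder: −2x⁴ + 15x³ + 18x² + 2x − 5.
Step 3: lead(−2x⁴ + 15x³ + 18x² + 2x − 5) ÷ lead(D) = −2x⁴ ÷ −2x² = x². Subtract (x²)·D = −2x⁴ − 3x³ − x². Remainder: 18x³ + 19x² + 2x − 5.
Step 4: lead(18x³ + 19x² + 2x − 5) ÷ lead(D) = 18x³ ÷ −2x² = −9x. Subtract (−9x)·D = 18x³ + 27x² + 9x. Remainder: −8x² − 7x − 5.
Step 5: lead(−8x² − 7x − 5) ÷ lead(D) = −8x² ÷ −2x² = 4. Subtract (4)·D = −8x² − 12x − 4. Remainder: 5x − 1.

Q(x) = 9x⁴ + 4x³ + x² − 9x + 4; R(x) = 5x − 1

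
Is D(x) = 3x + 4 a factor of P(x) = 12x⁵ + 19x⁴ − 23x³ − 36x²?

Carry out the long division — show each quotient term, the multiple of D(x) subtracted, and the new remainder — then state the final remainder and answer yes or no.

Step 1: lead(12x⁵ + 19x⁴ − 23x³ − 36x²) ÷ lead(D) = 12x⁵ ÷ 3x = 4x⁴. Subtract (4x⁴)·D = 12x⁵ + 16x⁴. Remainder: 3x⁴ − 23x³ − 36x².
Step 2: lead(3x⁴ − 23x³ − 36x²) ÷ lead(D) = 3x⁴ ÷ 3x = x³. Subtract (x³)·D = 3x⁴ + 4x³. Remainder: −27x³ − 36x².
Step 3: lead(−27x³ − 36x²) ÷ lead(D) = −27x³ ÷ 3x = −9x². Subtract (−9x²)·D = −27x³ − 36x². Remainder: 0.

R(x) = 0, so D(x) is a factor of P(x). yes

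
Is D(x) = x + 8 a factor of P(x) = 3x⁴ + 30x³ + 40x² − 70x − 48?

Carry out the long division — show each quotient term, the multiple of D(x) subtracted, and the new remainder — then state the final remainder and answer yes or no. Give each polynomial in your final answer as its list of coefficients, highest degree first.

Step 1: lead(3x⁴ + 30x³ + 40x² − 70x − 48) ÷ lead(D) = 3x⁴ ÷ x = 3x³. Subtract (3x³)·D = 3x⁴ + 24x³. Remainder: 6x³ + 40x² − 70x − 48.
Step 2: lead(6x³ + 40x² − 70x − 48) ÷ lead(D) = 6x³ ÷ x = 6x². Subtract (6x²)·D = 6x³ + 48x². Remainder: −8x² − 70x − 48.
Step 3: lead(−8x² − 70x − 48) ÷ lead(D) = −8x² ÷ x = −8x. Subtract (−8x)·D = −8x² − 64x. Remainder: −6x − 48.
Step 4: lead(−6x − 48) ÷ lead(D) = −6x ÷ x = −6. Subtract (−6)·D = −6x − 48. Remainder: 0.

R = [0], so D(x) is a factor of P(x). yes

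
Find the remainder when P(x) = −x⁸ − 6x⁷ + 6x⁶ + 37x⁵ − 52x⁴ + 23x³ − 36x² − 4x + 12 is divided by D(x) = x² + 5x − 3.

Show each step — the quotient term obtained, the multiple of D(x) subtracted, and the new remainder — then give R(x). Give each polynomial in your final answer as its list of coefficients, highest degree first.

Step 1: lead(−x⁸ − 6x⁷ + 6x⁶ + 37x⁵ − 52x⁴ + 23x³ − 36x² − 4x + 12) ÷ lead(D) = −x⁸ ÷ x² = −x⁶. Subtract (−x⁶)·D = −x⁸ − 5x⁷ + 3x⁶. Remainder: −x⁷ + 3x⁶ + 37x⁵ − 52x⁴ + 23x³ − 36x² − 4x + 12.
Step 2: lead(−x⁷ + 3x⁶ + 37x⁵ − 52x⁴ + 23x³ − 36x² − 4x + 12) ÷ lead(D) = −x⁷ ÷ x² = −x⁵. Subtract (−x⁵)·D = −x⁷ − 5x⁶ + 3x⁵. Remainder: 8x⁶ + 34x⁵ − 52x⁴ + 23x³ − 36x² − 4x + 12.
Step 3: lead(8x⁶ + 34x⁵ − 52x⁴ + 23x³ − 36x² − 4x + 12) ÷ lead(D) = 8x⁶ ÷ x² = 8x⁴. Subtract (8x⁴)·D = 8x⁶ + 40x⁵ − 24x⁴. Remainder: −6x⁵ − 28x⁴ + 23x³ − 36x² − 4x + 12.
Step 4: lead(−6x⁵ − 28x⁴ + 23x³ − 36x² − 4x + 12) ÷ lead(D) = −6x⁵ ÷ x² = −6x³. Subtract (−6x³)·D = −6x⁵ − 30x⁴ + 18x³. Remainder: 2x⁴ + 5x³ − 36x² − 4x + 12.
Step 5: lead(2x⁴ + 5x³ − 36x² − 4x + 12) ÷ lead(D) = 2x⁴ ÷ x² = 2x². Subtract (2x²)·D = 2x⁴ + 10x³ − 6x². Remainder: −5x³ − 30x² − 4x + 12.
Step 6: lead(−5x³ − 30x² − 4x + 12) ÷ lead(D) = −5x³ ÷ x² = −5x. Subtract (−5x)·D = −5x³ − 25x² + 15x. Remainder: −5x² − 19x + 12.
Step 7: lead(−5x² − 19x + 12) ÷ lead(D) = −5x² ÷ x² = −5. Subtract (−5)·D = −5x² − 25x + 15. Remainder: 6x − 3.

R = [6, -3]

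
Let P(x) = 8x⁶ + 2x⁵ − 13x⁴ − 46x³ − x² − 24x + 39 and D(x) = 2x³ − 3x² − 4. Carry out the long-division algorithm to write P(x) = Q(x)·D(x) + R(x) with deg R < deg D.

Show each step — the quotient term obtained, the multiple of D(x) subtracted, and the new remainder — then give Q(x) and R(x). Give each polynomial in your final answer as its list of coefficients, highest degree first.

Q = [4, 7, 4, -9]; R = [-8, 3]

Step 1: lead(8x⁶ + 2x⁵ − 13x⁴ − 46x³ − x² − 24x + 39) ÷ lead(D) = 8x⁶ ÷ 2x³ = 4x³. Subtract (4x³)·D = 8x⁶ − 12x⁵ − 16x³. Remainder: 14x⁵ − 13x⁴ − 30x³ − x² − 24x + 39.
Step 2: lead(14x⁵ − 13x⁴ − 30x³ − x² − 24x + 39) ÷ lead(D) = 14x⁵ ÷ 2x³ = 7x². Subtract (7x²)·D = 14x⁵ − 21x⁴ − 28x². Remainder: 8x⁴ − 30x³ + 27x² − 24x + 39.
Step 3: lead(8x⁴ − 30x³ + 27x² − 24x + 39) ÷ lead(D) = 8x⁴ ÷ 2x³ = 4x. Subtract (4x)·D = 8x⁴ − 12x³ − 16x. Remainder: −18x³ + 27x² − 8x + 39.
Step 4: lead(−18x³ + 27x² − 8x + 39) ÷ lead(D) = −18x³ ÷ 2x³ = −9. Subtract (−9)·D = −18x³ + 27x² + 36. Remainder: −8x + 3.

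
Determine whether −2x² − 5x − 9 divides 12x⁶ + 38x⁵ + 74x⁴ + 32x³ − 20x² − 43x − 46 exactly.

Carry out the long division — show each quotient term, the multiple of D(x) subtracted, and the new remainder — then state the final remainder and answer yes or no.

R(x) = −1, so D(x) is not a factor of P(x). no

Step 1: lead(12x⁶ + 38x⁵ + 74x⁴ + 32x³ − 20x² − 43x − 46) ÷ lead(D) = 12x⁶ ÷ −2x² = −6x⁴. Subtract (−6x⁴)·D = 12x⁶ + 30x⁵ + 54x⁴. Remainder: 8x⁵ + 20x⁴ + 32x³ − 20x² − 43x − 46.
Step 2: lead(8x⁵ + 20x⁴ + 32x³ − 20x² − 43x − 46) ÷ lead(D) = 8x⁵ ÷ −2x² = −4x³. Subtract (−4x³)·D = 8x⁵ + 20x⁴ + 36x³. Remainder: −4x³ − 20x² − 43x − 46.
Step 3: lead(−4x³ − 20x² − 43x − 46) ÷ lead(D) = −4x³ ÷ −2x² = 2x. Subtract (2x)·D = −4x³ − 10x² − 18x. Remainder: −10x² − 25x − 46.
Step 4: lead(−10x² − 25x − 46) ÷ lead(D) = −10x² ÷ −2x² = 5. Subtract (5)·D = −10x² − 25x − 45. Remainder: −1.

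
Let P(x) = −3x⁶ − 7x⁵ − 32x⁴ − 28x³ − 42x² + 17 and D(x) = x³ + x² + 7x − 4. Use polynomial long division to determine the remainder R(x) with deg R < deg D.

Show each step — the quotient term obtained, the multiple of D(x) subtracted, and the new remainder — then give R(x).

R(x) = −4x² + 7x − 3

Step 1: lead(−3x⁶ − 7x⁵ − 32x⁴ − 28x³ − 42x² + 17) ÷ lead(D) = −3x⁶ ÷ x³ = −3x³. Subtract (−3x³)·D = −3x⁶ − 3x⁵ − 21x⁴ + 12x³. Remainder: −4x⁵ − 11x⁴ − 40x³ − 42x² + 17.
Step 2: lead(−4x⁵ − 11x⁴ − 40x³ − 42x² + 17) ÷ lead(D) = −4x⁵ ÷ x³ = −4x². Subtract (−4x²)·D = −4x⁵ − 4x⁴ − 28x³ + 16x². Remainder: −7x⁴ − 12x³ − 58x² + 17.
Step 3: lead(−7x⁴ − 12x³ − 58x² + 17) ÷ lead(D) = −7x⁴ ÷ x³ = −7x. Subtract (−7x)·D = −7x⁴ − 7x³ − 49x² + 28x. Remainder: −5x³ − 9x² − 28x + 17.
Step 4: lead(−5x³ − 9x² − 28x + 17) ÷ lead(D) = −5x³ ÷ x³ = −5. Subtract (−5)·D = −5x³ − 5x² − 35x + 20. Remainder: −4x² + 7x − 3.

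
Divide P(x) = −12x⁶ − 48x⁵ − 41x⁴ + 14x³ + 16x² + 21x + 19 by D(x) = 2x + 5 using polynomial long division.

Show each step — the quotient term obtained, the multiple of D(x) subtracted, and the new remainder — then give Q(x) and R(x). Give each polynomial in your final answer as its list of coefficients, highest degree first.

Q = [-6, -9, 2, 2, 3, 3]; R = [4]

Step 1: lead(−12x⁶ − 48x⁵ − 41x⁴ + 14x³ + 16x² + 21x + 19) ÷ lead(D) = −12x⁶ ÷ 2x = −6x⁵. Subtract (−6x⁵)·D = −12x⁶ − 30x⁵. Remainder: −18x⁵ − 41x⁴ + 14x³ + 16x² + 21x + 19.
Step 2: lead(−18x⁵ − 41x⁴ + 14x³ + 16x² + 21x + 19) ÷ lead(D) = −18x⁵ ÷ 2x = −9x⁴. Subtract (−9x⁴)·D = −18x⁵ − 45x⁴. Remainder: 4x⁴ + 14x³ + 16x² + 21x + 19.
Step 3: lead(4x⁴ + 14x³ + 16x² + 21x + 19) ÷ lead(D) = 4x⁴ ÷ 2x = 2x³. Subtract (2x³)·D = 4x⁴ + 10x³. Remainder: 4x³ + 16x² + 21x + 19.
Step 4: lead(4x³ + 16x² + 21x + 19) ÷ lead(D) = 4x³ ÷ 2x = 2x². Subtract (2x²)·D = 4x³ + 10x². Remainder: 6x² + 21x + 19.
Step 5: lead(6x² + 21x + 19) ÷ lead(D) = 6x² ÷ 2x = 3x. Subtract (3x)·D = 6x² + 15x. Remainder: 6x + 19.
Step 6: lead(6x + 19) ÷ lead(D) = 6x ÷ 2x = 3. Subtract (3)·D = 6x + 15. Remainder: 4.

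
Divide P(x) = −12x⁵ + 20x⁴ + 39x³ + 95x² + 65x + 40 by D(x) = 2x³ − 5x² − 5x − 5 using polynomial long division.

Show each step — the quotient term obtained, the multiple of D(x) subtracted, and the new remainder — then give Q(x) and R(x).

Step 1: lead(−12x⁵ + 20x⁴ + 39x³ + 95x² + 65x + 40) ÷ lead(D) = −12x⁵ ÷ 2x³ = −6x². Subtract (−6x²)·D = −12x⁵ + 30x⁴ + 30x³ + 30x². Remainder: −10x⁴ + 9x³ + 65x² + 65x + 40.
Step 2: lead(−10x⁴ + 9x³ + 65x² + 65x + 40) ÷ lead(D) = −10x⁴ ÷ 2x³ = −5x. Subtract (−5x)·D = −10x⁴ + 25x³ + 25x² + 25x. Remainder: −16x³ + 40x² + 40x + 40.
Step 3: lead(−16x³ + 40x² + 40x + 40) ÷ lead(D) = −16x³ ÷ 2x³ = −8. Subtract (−8)·D = −16x³ + 40x² + 40x + 40. Remainder: 0.

Q(x) = −6x² − 5x − 8; R(x) = 0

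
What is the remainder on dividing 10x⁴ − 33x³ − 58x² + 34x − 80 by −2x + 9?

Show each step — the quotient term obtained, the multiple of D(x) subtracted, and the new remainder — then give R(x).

R(x) = −8

Step 1: lead(10x⁴ − 33x³ − 58x² + 34x − 80) ÷ lead(D) = 10x⁴ ÷ −2x = −5x³. Subtract (−5x³)·D = 10x⁴ − 45x³. Remainder: 12x³ − 58x² + 34x − 80.
Step 2: lead(12x³ − 58x² + 34x − 80) ÷ lead(D) = 12x³ ÷ −2x = −6x². Subtract (−6x²)·D = 12x³ − 54x². Remainder: −4x² + 34x − 80.
Step 3: lead(−4x² + 34x − 80) ÷ lead(D) = −4x² ÷ −2x = 2x. Subtract (2x)·D = −4x² + 18x. Remainder: 16x − 80.
Step 4: lead(16x − 80) ÷ lead(D) = 16x ÷ −2x = −8. Subtract (−8)·D = 16x − 72. Remainder: −8.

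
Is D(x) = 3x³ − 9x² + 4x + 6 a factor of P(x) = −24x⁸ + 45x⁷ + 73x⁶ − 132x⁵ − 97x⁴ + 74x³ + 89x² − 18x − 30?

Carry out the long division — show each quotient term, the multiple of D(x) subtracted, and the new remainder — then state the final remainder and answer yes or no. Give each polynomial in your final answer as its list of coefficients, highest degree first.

Step 1: lead(−24x⁸ + 45x⁷ + 73x⁶ − 132x⁵ − 97x⁴ + 74x³ + 89x² − 18x − 30) ÷ lead(D) = −24x⁸ ÷ 3x³ = −8x⁵. Subtract (−8x⁵)·D = −24x⁸ + 72x⁷ − 32x⁶ − 48x⁵. Remainder: −27x⁷ + 105x⁶ − 84x⁵ − 97x⁴ + 74x³ + 89x² − 18x − 30.
Step 2: lead(−27x⁷ + 105x⁶ − 84x⁵ − 97x⁴ + 74x³ + 89x² − 18x − 30) ÷ lead(D) = −27x⁷ ÷ 3x³ = −9x⁴. Subtract (−9x⁴)·D = −27x⁷ + 81x⁶ − 36x⁵ − 54x⁴. Remainder: 24x⁶ − 48x⁵ − 43x⁴ + 74x³ + 89x² − 18x − 30.
Step 3: lead(24x⁶ − 48x⁵ − 43x⁴ + 74x³ + 89x² − 18x − 30) ÷ lead(D) = 24x⁶ ÷ 3x³ = 8x³. Subtract (8x³)·D = 24x⁶ − 72x⁵ + 32x⁴ + 48x³. Remainder: 24x⁵ − 75x⁴ + 26x³ + 89x² − 18x − 30.
Step 4: lead(24x⁵ − 75x⁴ + 26x³ + 89x² − 18x − 30) ÷ lead(D) = 24x⁵ ÷ 3x³ = 8x². Subtract (8x²)·D = 24x⁵ − 72x⁴ + 32x³ + 48x². Remainder: −3x⁴ − 6x³ + 41x² − 18x − 30.
Step 5: lead(−3x⁴ − 6x³ + 41x² − 18x − 30) ÷ lead(D) = −3x⁴ ÷ 3x³ = −x. Subtract (−x)·D = −3x⁴ + 9x³ − 4x² − 6x. Remainder: −15x³ + 45x² − 12x − 30.
Step 6: lead(−15x³ + 45x² − 12x − 30) ÷ lead(D) = −15x³ ÷ 3x³ = −5. Subtract (−5)·D = −15x³ + 45x² − 20x − 30. Remainder: 8x.

R = [8, 0], so D(x) is not a factor of P(x). no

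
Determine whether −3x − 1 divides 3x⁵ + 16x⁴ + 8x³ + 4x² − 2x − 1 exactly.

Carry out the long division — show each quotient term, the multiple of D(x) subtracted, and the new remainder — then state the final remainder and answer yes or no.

R(x) = 0, so D(x) is a factor of P(x). yes

Step 1: lead(3x⁵ + 16x⁴ + 8x³ + 4x² − 2x − 1) ÷ lead(D) = 3x⁵ ÷ −3x = −x⁴. Subtract (−x⁴)·D = 3x⁵ + x⁴. Remainder: 15x⁴ + 8x³ + 4x² − 2x − 1.
Step 2: lead(15x⁴ + 8x³ + 4x² − 2x − 1) ÷ lead(D) = 15x⁴ ÷ −3x = −5x³. Subtract (−5x³)·D = 15x⁴ + 5x³. Remainder: 3x³ + 4x² − 2x − 1.
Step 3: lead(3x³ + 4x² − 2x − 1) ÷ lead(D) = 3x³ ÷ −3x = −x². Subtract (−x²)·D = 3x³ + x². Remainder: 3x² − 2x − 1.
Step 4: lead(3x² − 2x − 1) ÷ lead(D) = 3x² ÷ −3x = −x. Subtract (−x)·D = 3x² + x. Remainder: −3x − 1.
Step 5: lead(−3x − 1) ÷ lead(D) = −3x ÷ −3x = 1. Subtract (1)·D = −3x − 1. Remainder: 0.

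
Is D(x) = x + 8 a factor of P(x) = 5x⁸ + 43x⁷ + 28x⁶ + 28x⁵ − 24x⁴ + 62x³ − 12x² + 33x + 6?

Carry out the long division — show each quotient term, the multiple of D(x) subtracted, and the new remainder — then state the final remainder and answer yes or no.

Step 1: lead(5x⁸ + 43x⁷ + 28x⁶ + 28x⁵ − 24x⁴ + 62x³ − 12x² + 33x + 6) ÷ lead(D) = 5x⁸ ÷ x = 5x⁷. Subtract (5x⁷)·D = 5x⁸ + 40x⁷. Remainder: 3x⁷ + 28x⁶ + 28x⁵ − 24x⁴ + 62x³ − 12x² + 33x + 6.
Step 2: lead(3x⁷ + 28x⁶ + 28x⁵ − 24x⁴ + 62x³ − 12x² + 33x + 6) ÷ lead(D) = 3x⁷ ÷ x = 3x⁶. Subtract (3x⁶)·D = 3x⁷ + 24x⁶. Remainder: 4x⁶ + 28x⁵ − 24x⁴ + 62x³ − 12x² + 33x + 6.
Step 3: lead(4x⁶ + 28x⁵ − 24x⁴ + 62x³ − 12x² + 33x + 6) ÷ lead(D) = 4x⁶ ÷ x = 4x⁵. Subtract (4x⁵)·D = 4x⁶ + 32x⁵. Remainder: −4x⁵ − 24x⁴ + 62x³ − 12x² + 33x + 6.
Step 4: lead(−4x⁵ − 24x⁴ + 62x³ − 12x² + 33x + 6) ÷ lead(D) = −4x⁵ ÷ x = −4x⁴. Subtract (−4x⁴)·D = −4x⁵ − 32x⁴. Remainder: 8x⁴ + 62x³ − 12x² + 33x + 6.
Step 5: lead(8x⁴ + 62x³ − 12x² + 33x + 6) ÷ lead(D) = 8x⁴ ÷ x = 8x³. Subtract (8x³)·D = 8x⁴ + 64x³. Remainder: −2x³ − 12x² + 33x + 6.
Step 6: lead(−2x³ − 12x² + 33x + 6) ÷ lead(D) = −2x³ ÷ x = −2x². Subtract (−2x²)·D = −2x³ − 16x². Remainder: 4x² + 33x + 6.
Step 7: lead(4x² + 33x + 6) ÷ lead(D) = 4x² ÷ x = 4x. Subtract (4x)·D = 4x² + 32x. Remainder: x + 6.
Step 8: lead(x + 6) ÷ lead(D) = x ÷ x = 1. Subtract (1)·D = x + 8. Remainder: −2.

R(x) = −2, so D(x) is not a factor of P(x). no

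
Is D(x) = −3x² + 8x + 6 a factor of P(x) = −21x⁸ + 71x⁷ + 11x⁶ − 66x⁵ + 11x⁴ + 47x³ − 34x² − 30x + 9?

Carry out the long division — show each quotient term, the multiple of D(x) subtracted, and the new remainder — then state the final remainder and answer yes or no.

R(x) = 9, so D(x) is not a factor of P(x). no

Step 1: lead(−21x⁸ + 71x⁷ + 11x⁶ − 66x⁵ + 11x⁴ + 47x³ − 34x² − 30x + 9) ÷ lead(D) = −21x⁸ ÷ −3x² = 7x⁶. Subtract (7x⁶)·D = −21x⁸ + 56x⁷ + 42x⁶. Remainder: 15x⁷ − 31x⁶ − 66x⁵ + 11x⁴ + 47x³ − 34x² − 30x + 9.
Step 2: lead(15x⁷ − 31x⁶ − 66x⁵ + 11x⁴ + 47x³ − 34x² − 30x + 9) ÷ lead(D) = 15x⁷ ÷ −3x² = −5x⁵. Subtract (−5x⁵)·D = 15x⁷ − 40x⁶ − 30x⁵. Remainder: 9x⁶ − 36x⁵ + 11x⁴ + 47x³ − 34x² − 30x + 9.
Step 3: lead(9x⁶ − 36x⁵ + 11x⁴ + 47x³ − 34x² − 30x + 9) ÷ lead(D) = 9x⁶ ÷ −3x² = −3x⁴. Subtract (−3x⁴)·D = 9x⁶ − 24x⁵ − 18x⁴. Remainder: −12x⁵ + 29x⁴ + 47x³ − 34x² − 30x + 9.
Step 4: lead(−12x⁵ + 29x⁴ + 47x³ − 34x² − 30x + 9) ÷ lead(D) = −12x⁵ ÷ −3x² = 4x³. Subtract (4x³)·D = −12x⁵ + 32x⁴ + 24x³. Remainder: −3x⁴ + 23x³ − 34x² − 30x + 9.
Step 5: lead(−3x⁴ + 23x³ − 34x² − 30x + 9) ÷ lead(D) = −3x⁴ ÷ −3x² = x². Subtract (x²)·D = −3x⁴ + 8x³ + 6x². Remainder: 15x³ − 40x² − 30x + 9.
Step 6: lead(15x³ − 40x² − 30x + 9) ÷ lead(D) = 15x³ ÷ −3x² = −5x. Subtract (−5x)·D = 15x³ − 40x² − 30x. Remainder: 9.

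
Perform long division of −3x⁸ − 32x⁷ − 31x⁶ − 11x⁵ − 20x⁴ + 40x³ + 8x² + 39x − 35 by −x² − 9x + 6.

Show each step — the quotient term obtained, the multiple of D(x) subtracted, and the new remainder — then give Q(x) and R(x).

Step 1: lead(−3x⁸ − 32x⁷ − 31x⁶ − 11x⁵ − 20x⁴ + 40x³ + 8x² + 39x − 35) ÷ lead(D) = −3x⁸ ÷ −x² = 3x⁶. Subtract (3x⁶)·D = −3x⁸ − 27x⁷ + 18x⁶. Remainder: −5x⁷ − 49x⁶ − 11x⁵ − 20x⁴ + 40x³ + 8x² + 39x − 35.
Step 2: lead(−5x⁷ − 49x⁶ − 11x⁵ − 20x⁴ + 40x³ + 8x² + 39x − 35) ÷ lead(D) = −5x⁷ ÷ −x² = 5x⁵. Subtract (5x⁵)·D = −5x⁷ − 45x⁶ + 30x⁵. Remainder: −4x⁶ − 41x⁵ − 20x⁴ + 40x³ + 8x² + 39x − 35.
Step 3: lead(−4x⁶ − 41x⁵ − 20x⁴ + 40x³ + 8x² + 39x − 35) ÷ lead(D) = −4x⁶ ÷ −x² = 4x⁴. Subtract (4x⁴)·D = −4x⁶ − 36x⁵ + 24x⁴. Remainder: −5x⁵ − 44x⁴ + 40x³ + 8x² + 39x − 35.
Step 4: lead(−5x⁵ − 44x⁴ + 40x³ + 8x² + 39x − 35) ÷ lead(D) = −5x⁵ ÷ −x² = 5x³. Subtract (5x³)·D = −5x⁵ − 45x⁴ + 30x³. Remainder: x⁴ + 10x³ + 8x² + 39x − 35.
Step 5: lead(x⁴ + 10x³ + 8x² + 39x − 35) ÷ lead(D) = x⁴ ÷ −x² = −x². Subtract (−x²)·D = x⁴ + 9x³ − 6x². Remainder: x³ + 14x² + 39x − 35.
Step 6: lead(x³ + 14x² + 39x − 35) ÷ lead(D) = x³ ÷ −x² = −x. Subtract (−x)·D = x³ + 9x² − 6x. Remainder: 5x² + 45x − 35.
Step 7: lead(5x² + 45x − 35) ÷ lead(D) = 5x² ÷ −x² = −5. Subtract (−5)·D = 5x² + 45x − 30. Remainder: −5.

Q(x) = 3x⁶ + 5x⁵ + 4x⁴ + 5x³ − x² − x − 5; R(x) = −5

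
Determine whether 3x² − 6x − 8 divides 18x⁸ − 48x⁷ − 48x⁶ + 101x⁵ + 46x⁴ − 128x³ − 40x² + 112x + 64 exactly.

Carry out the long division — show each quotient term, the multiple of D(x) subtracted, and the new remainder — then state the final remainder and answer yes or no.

R(x) = 0, so D(x) is a factor of P(x). yes

Step 1: lead(18x⁸ − 48x⁷ − 48x⁶ + 101x⁵ + 46x⁴ − 128x³ − 40x² + 112x + 64) ÷ lead(D) = 18x⁸ ÷ 3x² = 6x⁶. Subtract (6x⁶)·D = 18x⁸ − 36x⁷ − 48x⁶. Remainder: −12x⁷ + 101x⁵ + 46x⁴ − 128x³ − 40x² + 112x + 64.
Step 2: lead(−12x⁷ + 101x⁵ + 46x⁴ − 128x³ − 40x² + 112x + 64) ÷ lead(D) = −12x⁷ ÷ 3x² = −4x⁵. Subtract (−4x⁵)·D = −12x⁷ + 24x⁶ + 32x⁵. Remainder: −24x⁶ + 69x⁵ + 46x⁴ − 128x³ − 40x² + 112x + 64.
Step 3: lead(−24x⁶ + 69x⁵ + 46x⁴ − 128x³ − 40x² + 112x + 64) ÷ lead(D) = −24x⁶ ÷ 3x² = −8x⁴. Subtract (−8x⁴)·D = −24x⁶ + 48x⁵ + 64x⁴. Remainder: 21x⁵ − 18x⁴ − 128x³ − 40x² + 112x + 64.
Step 4: lead(21x⁵ − 18x⁴ − 128x³ − 40x² + 112x + 64) ÷ lead(D) = 21x⁵ ÷ 3x² = 7x³. Subtract (7x³)·D = 21x⁵ − 42x⁴ − 56x³. Remainder: 24x⁴ − 72x³ − 40x² + 112x + 64.
Step 5: lead(24x⁴ − 72x³ − 40x² + 112x + 64) ÷ lead(D) = 24x⁴ ÷ 3x² = 8x². Subtract (8x²)·D = 24x⁴ − 48x³ − 64x². Remainder: −24x³ + 24x² + 112x + 64.
Step 6: lead(−24x³ + 24x² + 112x + 64) ÷ lead(D) = −24x³ ÷ 3x² = −8x. Subtract (−8x)·D = −24x³ + 48x² + 64x. Remainder: −24x² + 48x + 64.
Step 7: lead(−24x² + 48x + 64) ÷ lead(D) = −24x² ÷ 3x² = −8. Subtract (−8)·D = −24x² + 48x + 64. Remainder: 0.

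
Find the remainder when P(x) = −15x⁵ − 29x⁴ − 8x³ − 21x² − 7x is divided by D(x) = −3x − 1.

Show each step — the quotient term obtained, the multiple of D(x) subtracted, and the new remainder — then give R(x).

Step 1: lead(−15x⁵ − 29x⁴ − 8x³ − 21x² − 7x) ÷ lead(D) = −15x⁵ ÷ −3x = 5x⁴. Subtract (5x⁴)·D = −15x⁵ − 5x⁴. Remainder: −24x⁴ − 8x³ − 21x² − 7x.
Step 2: lead(−24x⁴ − 8x³ − 21x² − 7x) ÷ lead(D) = −24x⁴ ÷ −3x = 8x³. Subtract (8x³)·D = −24x⁴ − 8x³. Remainder: −21x² − 7x.
Step 3: lead(−21x² − 7x) ÷ lead(D) = −21x² ÷ −3x = 7x. Subtract (7x)·D = −21x² − 7x. Remainder: 0.

R(x) = 0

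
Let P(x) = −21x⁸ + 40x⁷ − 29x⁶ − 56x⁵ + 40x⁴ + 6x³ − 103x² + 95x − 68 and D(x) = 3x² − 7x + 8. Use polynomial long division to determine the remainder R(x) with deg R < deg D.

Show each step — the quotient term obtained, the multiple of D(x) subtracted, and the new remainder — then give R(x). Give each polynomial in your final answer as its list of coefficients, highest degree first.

Step 1: lead(−21x⁸ + 40x⁷ − 29x⁶ − 56x⁵ + 40x⁴ + 6x³ − 103x² + 95x − 68) ÷ lead(D) = −21x⁸ ÷ 3x² = −7x⁶. Subtract (−7x⁶)·D = −21x⁸ + 49x⁷ − 56x⁶. Remainder: −9x⁷ + 27x⁶ − 56x⁵ + 40x⁴ + 6x³ − 103x² + 95x − 68.
Step 2: lead(−9x⁷ + 27x⁶ − 56x⁵ + 40x⁴ + 6x³ − 103x² + 95x − 68) ÷ lead(D) = −9x⁷ ÷ 3x² = −3x⁵. Subtract (−3x⁵)·D = −9x⁷ + 21x⁶ − 24x⁵. Remainder: 6x⁶ − 32x⁵ + 40x⁴ + 6x³ − 103x² + 95x − 68.
Step 3: lead(6x⁶ − 32x⁵ + 40x⁴ + 6x³ − 103x² + 95x − 68) ÷ lead(D) = 6x⁶ ÷ 3x² = 2x⁴. Subtract (2x⁴)·D = 6x⁶ − 14x⁵ + 16x⁴. Remainder: −18x⁵ + 24x⁴ + 6x³ − 103x² + 95x − 68.
Step 4: lead(−18x⁵ + 24x⁴ + 6x³ − 103x² + 95x − 68) ÷ lead(D) = −18x⁵ ÷ 3x² = −6x³. Subtract (−6x³)·D = −18x⁵ + 42x⁴ − 48x³. Remainder: −18x⁴ + 54x³ − 103x² + 95x − 68.
Step 5: lead(−18x⁴ + 54x³ − 103x² + 95x − 68) ÷ lead(D) = −18x⁴ ÷ 3x² = −6x². Subtract (−6x²)·D = −18x⁴ + 42x³ − 48x². Remainder: 12x³ − 55x² + 95x − 68.
Step 6: lead(12x³ − 55x² + 95x − 68) ÷ lead(D) = 12x³ ÷ 3x² = 4x. Subtract (4x)·D = 12x³ − 28x² + 32x. Remainder: −27x² + 63x − 68.
Step 7: lead(−27x² + 63x − 68) ÷ lead(D) = −27x² ÷ 3x² = −9. Subtract (−9)·D = −27x² + 63x − 72. Remainder: 4.

R = [4]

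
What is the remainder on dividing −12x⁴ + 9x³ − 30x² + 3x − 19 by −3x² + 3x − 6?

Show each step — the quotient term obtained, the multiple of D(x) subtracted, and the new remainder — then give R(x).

R(x) = −1

Step 1: lead(−12x⁴ + 9x³ − 30x² + 3x − 19) ÷ lead(D) = −12x⁴ ÷ −3x² = 4x². Subtract (4x²)·D = −12x⁴ + 12x³ − 24x². Remainder: −3x³ − 6x² + 3x − 19.
Step 2: lead(−3x³ − 6x² + 3x − 19) ÷ lead(D) = −3x³ ÷ −3x² = x. Subtract (x)·D = −3x³ + 3x² − 6x. Remainder: −9x² + 9x − 19.
Step 3: lead(−9x² + 9x − 19) ÷ lead(D) = −9x² ÷ −3x² = 3. Subtract (3)·D = −9x² + 9x − 18. Remainder: −1.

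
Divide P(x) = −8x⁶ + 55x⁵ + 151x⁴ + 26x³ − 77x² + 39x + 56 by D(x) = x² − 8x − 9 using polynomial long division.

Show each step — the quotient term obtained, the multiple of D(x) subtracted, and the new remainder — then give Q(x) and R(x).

Q(x) = −8x⁴ − 9x³ + 7x² + x − 6; R(x) = 2

Step 1: lead(−8x⁶ + 55x⁵ + 151x⁴ + 26x³ − 77x² + 39x + 56) ÷ lead(D) = −8x⁶ ÷ x² = −8x⁴. Subtract (−8x⁴)·D = −8x⁶ + 64x⁵ + 72x⁴. Remainder: −9x⁵ + 79x⁴ + 26x³ − 77x² + 39x + 56.
Step 2: lead(−9x⁵ + 79x⁴ + 26x³ − 77x² + 39x + 56) ÷ lead(D) = −9x⁵ ÷ x² = −9x³. Subtract (−9x³)·D = −9x⁵ + 72x⁴ + 81x³. Remainder: 7x⁴ − 55x³ − 77x² + 39x + 56.
Step 3: lead(7x⁴ − 55x³ − 77x² + 39x + 56) ÷ lead(D) = 7x⁴ ÷ x² = 7x². Subtract (7x²)·D = 7x⁴ − 56x³ − 63x². Remainder: x³ − 14x² + 39x + 56.
Step 4: lead(x³ − 14x² + 39x + 56) ÷ lead(D) = x³ ÷ x² = x. Subtract (x)·D = x³ − 8x² − 9x. Remainder: −6x² + 48x + 56.
Step 5: lead(−6x² + 48x + 56) ÷ lead(D) = −6x² ÷ x² = −6. Subtract (−6)·D = −6x² + 48x + 54. Remainder: 2.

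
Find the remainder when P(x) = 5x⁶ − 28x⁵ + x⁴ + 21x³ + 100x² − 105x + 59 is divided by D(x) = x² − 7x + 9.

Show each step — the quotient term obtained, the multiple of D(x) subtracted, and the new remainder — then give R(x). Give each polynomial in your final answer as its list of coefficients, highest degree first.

R = [5]

Step 1: lead(5x⁶ − 28x⁵ + x⁴ + 21x³ + 100x² − 105x + 59) ÷ lead(D) = 5x⁶ ÷ x² = 5x⁴. Subtract (5x⁴)·D = 5x⁶ − 35x⁵ + 45x⁴. Remainder: 7x⁵ − 44x⁴ + 21x³ + 100x² − 105x + 59.
Step 2: lead(7x⁵ − 44x⁴ + 21x³ + 100x² − 105x + 59) ÷ lead(D) = 7x⁵ ÷ x² = 7x³. Subtract (7x³)·D = 7x⁵ − 49x⁴ + 63x³. Remainder: 5x⁴ − 42x³ + 100x² − 105x + 59.
Step 3: lead(5x⁴ − 42x³ + 100x² − 105x + 59) ÷ lead(D) = 5x⁴ ÷ x² = 5x². Subtract (5x²)·D = 5x⁴ − 35x³ + 45x². Remainder: −7x³ + 55x² − 105x + 59.
Step 4: lead(−7x³ + 55x² − 105x + 59) ÷ lead(D) = −7x³ ÷ x² = −7x. Subtract (−7x)·D = −7x³ + 49x² − 63x. Remainder: 6x² − 42x + 59.
Step 5: lead(6x² − 42x + 59) ÷ lead(D) = 6x² ÷ x² = 6. Subtract (6)·D = 6x² − 42x + 54. Remainder: 5.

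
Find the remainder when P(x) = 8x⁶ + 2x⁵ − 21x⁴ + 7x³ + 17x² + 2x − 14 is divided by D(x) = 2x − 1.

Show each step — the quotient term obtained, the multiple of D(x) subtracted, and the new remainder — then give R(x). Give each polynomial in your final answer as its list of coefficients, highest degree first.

R = [-9]

Step 1: lead(8x⁶ + 2x⁵ − 21x⁴ + 7x³ + 17x² + 2x − 14) ÷ lead(D) = 8x⁶ ÷ 2x = 4x⁵. Subtract (4x⁵)·D = 8x⁶ − 4x⁵. Remainder: 6x⁵ − 21x⁴ + 7x³ + 17x² + 2x − 14.
Step 2: lead(6x⁵ − 21x⁴ + 7x³ + 17x² + 2x − 14) ÷ lead(D) = 6x⁵ ÷ 2x = 3x⁴. Subtract (3x⁴)·D = 6x⁵ − 3x⁴. Remainder: −18x⁴ + 7x³ + 17x² + 2x − 14.
Step 3: lead(−18x⁴ + 7x³ + 17x² + 2x − 14) ÷ lead(D) = −18x⁴ ÷ 2x = −9x³. Subtract (−9x³)·D = −18x⁴ + 9x³. Remainder: −2x³ + 17x² + 2x − 14.
Step 4: lead(−2x³ + 17x² + 2x − 14) ÷ lead(D) = −2x³ ÷ 2x = −x². Subtract (−x²)·D = −2x³ + x². Remainder: 16x² + 2x − 14.
Step 5: lead(16x² + 2x − 14) ÷ lead(D) = 16x² ÷ 2x = 8x. Subtract (8x)·D = 16x² − 8x. Remainder: 10x − 14.
Step 6: lead(10x − 14) ÷ lead(D) = 10x ÷ 2x = 5. Subtract (5)·D = 10x − 5. Remainder: −9.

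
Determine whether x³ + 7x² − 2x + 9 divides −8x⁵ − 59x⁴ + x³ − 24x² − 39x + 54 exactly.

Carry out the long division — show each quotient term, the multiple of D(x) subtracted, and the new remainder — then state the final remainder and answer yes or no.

Step 1: lead(−8x⁵ − 59x⁴ + x³ − 24x² − 39x + 54) ÷ lead(D) = −8x⁵ ÷ x³ = −8x². Subtract (−8x²)·D = −8x⁵ − 56x⁴ + 16x³ − 72x². Remainder: −3x⁴ − 15x³ + 48x² − 39x + 54.
Step 2: lead(−3x⁴ − 15x³ + 48x² − 39x + 54) ÷ lead(D) = −3x⁴ ÷ x³ = −3x. Subtract (−3x)·D = −3x⁴ − 21x³ + 6x² − 27x. Remainder: 6x³ + 42x² − 12x + 54.
Step 3: lead(6x³ + 42x² − 12x + 54) ÷ lead(D) = 6x³ ÷ x³ = 6. Subtract (6)·D = 6x³ + 42x² − 12x + 54. Remainder: 0.

R(x) = 0, so D(x) is a factor of P(x). yes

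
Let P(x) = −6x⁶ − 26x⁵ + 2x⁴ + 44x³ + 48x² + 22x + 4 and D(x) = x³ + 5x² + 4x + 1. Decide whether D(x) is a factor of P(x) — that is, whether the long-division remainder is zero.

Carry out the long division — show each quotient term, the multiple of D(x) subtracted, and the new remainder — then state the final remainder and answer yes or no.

R(x) = 0, so D(x) is a factor of P(x). yes

Step 1: lead(−6x⁶ − 26x⁵ + 2x⁴ + 44x³ + 48x² + 22x + 4) ÷ lead(D) = −6x⁶ ÷ x³ = −6x³. Subtract (−6x³)·D = −6x⁶ − 30x⁵ − 24x⁴ − 6x³. Remainder: 4x⁵ + 26x⁴ + 50x³ + 48x² + 22x + 4.
Step 2: lead(4x⁵ + 26x⁴ + 50x³ + 48x² + 22x + 4) ÷ lead(D) = 4x⁵ ÷ x³ = 4x². Subtract (4x²)·D = 4x⁵ + 20x⁴ + 16x³ + 4x². Remainder: 6x⁴ + 34x³ + 44x² + 22x + 4.
Step 3: lead(6x⁴ + 34x³ + 44x² + 22x + 4) ÷ lead(D) = 6x⁴ ÷ x³ = 6x. Subtract (6x)·D = 6x⁴ + 30x³ + 24x² + 6x. Remainder: 4x³ + 20x² + 16x + 4.
Step 4: lead(4x³ + 20x² + 16x + 4) ÷ lead(D) = 4x³ ÷ x³ = 4. Subtract (4)·D = 4x³ + 20x² + 16x + 4. Remainder: 0.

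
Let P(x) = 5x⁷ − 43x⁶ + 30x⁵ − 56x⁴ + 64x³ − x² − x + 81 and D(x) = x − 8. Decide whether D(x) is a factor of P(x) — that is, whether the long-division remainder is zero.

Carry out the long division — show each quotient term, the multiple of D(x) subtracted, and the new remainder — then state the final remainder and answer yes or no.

Step 1: lead(5x⁷ − 43x⁶ + 30x⁵ − 56x⁴ + 64x³ − x² − x + 81) ÷ lead(D) = 5x⁷ ÷ x = 5x⁶. Subtract (5x⁶)·D = 5x⁷ − 40x⁶. Remainder: −3x⁶ + 30x⁵ − 56x⁴ + 64x³ − x² − x + 81.
Step 2: lead(−3x⁶ + 30x⁵ − 56x⁴ + 64x³ − x² − x + 81) ÷ lead(D) = −3x⁶ ÷ x = −3x⁵. Subtract (−3x⁵)·D = −3x⁶ + 24x⁵. Remainder: 6x⁵ − 56x⁴ + 64x³ − x² − x + 81.
Step 3: lead(6x⁵ − 56x⁴ + 64x³ − x² − x + 81) ÷ lead(D) = 6x⁵ ÷ x = 6x⁴. Subtract (6x⁴)·D = 6x⁵ − 48x⁴. Remainder: −8x⁴ + 64x³ − x² − x + 81.
Step 4: lead(−8x⁴ + 64x³ − x² − x + 81) ÷ lead(D) = −8x⁴ ÷ x = −8x³. Subtract (−8x³)·D = −8x⁴ + 64x³. Remainder: −x² − x + 81.
Step 5: lead(−x² − x + 81) ÷ lead(D) = −x² ÷ x = −x. Subtract (−x)·D = −x² + 8x. Remainder: −9x + 81.
Step 6: lead(−9x + 81) ÷ lead(D) = −9x ÷ x = −9. Subtract (−9)·D = −9x + 72. Remainder: 9.

R(x) = 9, so D(x) is not a factor of P(x). no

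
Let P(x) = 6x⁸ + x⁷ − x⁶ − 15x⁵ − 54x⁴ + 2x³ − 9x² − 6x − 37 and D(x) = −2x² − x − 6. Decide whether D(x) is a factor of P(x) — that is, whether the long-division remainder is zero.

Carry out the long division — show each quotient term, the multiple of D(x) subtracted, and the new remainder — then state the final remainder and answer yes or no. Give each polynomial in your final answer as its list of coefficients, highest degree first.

Step 1: lead(6x⁸ + x⁷ − x⁶ − 15x⁵ − 54x⁴ + 2x³ − 9x² − 6x − 37) ÷ lead(D) = 6x⁸ ÷ −2x² = −3x⁶. Subtract (−3x⁶)·D = 6x⁸ + 3x⁷ + 18x⁶. Remainder: −2x⁷ − 19x⁶ − 15x⁵ − 54x⁴ + 2x³ − 9x² − 6x − 37.
Step 2: lead(−2x⁷ − 19x⁶ − 15x⁵ − 54x⁴ + 2x³ − 9x² − 6x − 37) ÷ lead(D) = −2x⁷ ÷ −2x² = x⁵. Subtract (x⁵)·D = −2x⁷ − x⁶ − 6x⁵. Remainder: −18x⁶ − 9x⁵ − 54x⁴ + 2x³ − 9x² − 6x − 37.
Step 3: lead(−18x⁶ − 9x⁵ − 54x⁴ + 2x³ − 9x² − 6x − 37) ÷ lead(D) = −18x⁶ ÷ −2x² = 9x⁴. Subtract (9x⁴)·D = −18x⁶ − 9x⁵ − 54x⁴. Remainder: 2x³ − 9x² − 6x − 37.
Step 4: lead(2x³ − 9x² − 6x − 37) ÷ lead(D) = 2x³ ÷ −2x² = −x. Subtract (−x)·D = 2x³ + x² + 6x. Remainder: −10x² − 12x − 37.
Step 5: lead(−10x² − 12x − 37) ÷ lead(D) = −10x² ÷ −2x² = 5. Subtract (5)·D = −10x² − 5x − 30. Remainder: −7x − 7.

R = [-7, -7], so D(x) is not a factor of P(x). no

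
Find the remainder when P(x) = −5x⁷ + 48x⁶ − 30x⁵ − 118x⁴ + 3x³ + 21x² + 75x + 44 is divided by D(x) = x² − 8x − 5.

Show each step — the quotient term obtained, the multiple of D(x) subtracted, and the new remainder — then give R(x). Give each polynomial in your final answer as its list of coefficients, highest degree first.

R = [3, -1]

Step 1: lead(−5x⁷ + 48x⁶ − 30x⁵ − 118x⁴ + 3x³ + 21x² + 75x + 44) ÷ lead(D) = −5x⁷ ÷ x² = −5x⁵. Subtract (−5x⁵)·D = −5x⁷ + 40x⁶ + 25x⁵. Remainder: 8x⁶ − 55x⁵ − 118x⁴ + 3x³ + 21x² + 75x + 44.
Step 2: lead(8x⁶ − 55x⁵ − 118x⁴ + 3x³ + 21x² + 75x + 44) ÷ lead(D) = 8x⁶ ÷ x² = 8x⁴. Subtract (8x⁴)·D = 8x⁶ − 64x⁵ − 40x⁴. Remainder: 9x⁵ − 78x⁴ + 3x³ + 21x² + 75x + 44.
Step 3: lead(9x⁵ − 78x⁴ + 3x³ + 21x² + 75x + 44) ÷ lead(D) = 9x⁵ ÷ x² = 9x³. Subtract (9x³)·D = 9x⁵ − 72x⁴ − 45x³. Remainder: −6x⁴ + 48x³ + 21x² + 75x + 44.
Step 4: lead(−6x⁴ + 48x³ + 21x² + 75x + 44) ÷ lead(D) = −6x⁴ ÷ x² = −6x². Subtract (−6x²)·D = −6x⁴ + 48x³ + 30x². Remainder: −9x² + 75x + 44.
Step 5: lead(−9x² + 75x + 44) ÷ lead(D) = −9x² ÷ x² = −9. Subtract (−9)·D = −9x² + 72x + 45. Remainder: 3x − 1.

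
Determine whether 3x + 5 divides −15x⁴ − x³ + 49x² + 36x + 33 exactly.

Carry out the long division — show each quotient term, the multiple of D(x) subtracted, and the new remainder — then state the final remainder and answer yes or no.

Step 1: lead(−15x⁴ − x³ + 49x² + 36x + 33) ÷ lead(D) = −15x⁴ ÷ 3x = −5x³. Subtract (−5x³)·D = −15x⁴ − 25x³. Remainder: 24x³ + 49x² + 36x + 33.
Step 2: lead(24x³ + 49x² + 36x + 33) ÷ lead(D) = 24x³ ÷ 3x = 8x². Subtract (8x²)·D = 24x³ + 40x². Remainder: 9x² + 36x + 33.
Step 3: lead(9x² + 36x + 33) ÷ lead(D) = 9x² ÷ 3x = 3x. Subtract (3x)·D = 9x² + 15x. Remainder: 21x + 33.
Step 4: lead(21x + 33) ÷ lead(D) = 21x ÷ 3x = 7. Subtract (7)·D = 21x + 35. Remainder: −2.

R(x) = −2, so D(x) is not a factor of P(x). no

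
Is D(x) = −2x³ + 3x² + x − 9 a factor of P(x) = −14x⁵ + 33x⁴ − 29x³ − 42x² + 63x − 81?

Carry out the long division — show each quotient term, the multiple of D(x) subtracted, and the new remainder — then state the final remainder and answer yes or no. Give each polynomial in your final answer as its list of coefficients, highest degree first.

Step 1: lead(−14x⁵ + 33x⁴ − 29x³ − 42x² + 63x − 81) ÷ lead(D) = −14x⁵ ÷ −2x³ = 7x². Subtract (7x²)·D = −14x⁵ + 21x⁴ + 7x³ − 63x². Remainder: 12x⁴ − 36x³ + 21x² + 63x − 81.
Step 2: lead(12x⁴ − 36x³ + 21x² + 63x − 81) ÷ lead(D) = 12x⁴ ÷ −2x³ = −6x. Subtract (−6x)·D = 12x⁴ − 18x³ − 6x² + 54x. Remainder: −18x³ + 27x² + 9x − 81.
Step 3: lead(−18x³ + 27x² + 9x − 81) ÷ lead(D) = −18x³ ÷ −2x³ = 9. Subtract (9)·D = −18x³ + 27x² + 9x − 81. Remainder: 0.

R = [0], so D(x) is a factor of P(x). yes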